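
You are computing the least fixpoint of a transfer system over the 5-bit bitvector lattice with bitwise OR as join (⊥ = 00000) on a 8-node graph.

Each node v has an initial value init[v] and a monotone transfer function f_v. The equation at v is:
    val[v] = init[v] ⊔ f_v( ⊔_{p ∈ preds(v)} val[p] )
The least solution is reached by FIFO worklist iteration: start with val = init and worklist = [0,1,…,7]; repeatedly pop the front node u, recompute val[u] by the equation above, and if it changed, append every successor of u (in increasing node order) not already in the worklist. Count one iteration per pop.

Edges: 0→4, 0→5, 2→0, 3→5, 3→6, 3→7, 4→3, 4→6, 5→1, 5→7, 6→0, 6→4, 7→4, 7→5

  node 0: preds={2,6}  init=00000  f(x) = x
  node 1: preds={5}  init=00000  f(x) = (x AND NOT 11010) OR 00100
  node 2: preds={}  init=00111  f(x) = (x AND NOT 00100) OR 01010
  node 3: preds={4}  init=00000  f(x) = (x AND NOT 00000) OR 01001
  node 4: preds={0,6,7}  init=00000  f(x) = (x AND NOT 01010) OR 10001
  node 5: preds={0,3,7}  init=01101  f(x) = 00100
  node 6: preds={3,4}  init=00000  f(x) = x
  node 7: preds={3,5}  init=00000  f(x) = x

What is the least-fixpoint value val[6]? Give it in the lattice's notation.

Worklist (16 pops):
  #1 pop 0: in=00111 → 00111 (was 00000); enqueue []
  #2 pop 1: in=01101 → 00101 (was 00000); enqueue []
  #3 pop 2: in=00000 → 01111 (was 00111); enqueue [0]
  #4 pop 3: in=00000 → 01001 (was 00000); enqueue []
  #5 pop 4: in=00111 → 10101 (was 00000); enqueue [3]
  #6 pop 5: in=01111 → 01101 (no change)
  #7 pop 6: in=11101 → 11101 (was 00000); enqueue [4]
  #8 pop 7: in=01101 → 01101 (was 00000); enqueue [5]
  #9 pop 0: in=11111 → 11111 (was 00111); enqueue []
  #10 pop 3: in=10101 → 11101 (was 01001); enqueue [6,7]
  #11 pop 4: in=11111 → 10101 (no change)
  #12 pop 5: in=11111 → 01101 (no change)
  #13 pop 6: in=11101 → 11101 (no change)
  #14 pop 7: in=11101 → 11101 (was 01101); enqueue [4,5]
  #15 pop 4: in=11111 → 10101 (no change)
  #16 pop 5: in=11111 → 01101 (no change)

Fixpoint:
  val[0] = 11111
  val[1] = 00101
  val[2] = 01111
  val[3] = 11101
  val[4] = 10101
  val[5] = 01101
  val[6] = 11101
  val[7] = 11101

11101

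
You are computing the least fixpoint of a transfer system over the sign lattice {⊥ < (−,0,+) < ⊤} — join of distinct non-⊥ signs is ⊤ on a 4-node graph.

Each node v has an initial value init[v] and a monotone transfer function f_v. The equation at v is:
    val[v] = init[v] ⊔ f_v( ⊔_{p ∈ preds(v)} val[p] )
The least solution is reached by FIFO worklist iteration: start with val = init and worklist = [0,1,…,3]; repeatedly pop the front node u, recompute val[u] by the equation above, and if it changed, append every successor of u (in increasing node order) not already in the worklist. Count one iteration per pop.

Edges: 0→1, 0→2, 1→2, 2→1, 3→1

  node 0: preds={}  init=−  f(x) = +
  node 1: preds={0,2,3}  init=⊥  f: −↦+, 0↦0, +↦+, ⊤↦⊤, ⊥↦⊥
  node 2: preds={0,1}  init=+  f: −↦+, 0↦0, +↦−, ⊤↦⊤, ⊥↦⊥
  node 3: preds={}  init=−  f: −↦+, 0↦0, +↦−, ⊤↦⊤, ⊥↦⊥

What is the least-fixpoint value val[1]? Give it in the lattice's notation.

⊤

Iteration log — 5 steps:
  step 1. node 0  ⊔preds=⊥  new=⊤  old=−  +wl: 
  step 2. node 1  ⊔preds=⊤  new=⊤  old=⊥  +wl: 
  step 3. node 2  ⊔preds=⊤  new=⊤  old=+  +wl: 1
  step 4. node 3  ⊔preds=⊥  new=−  stable
  step 5. node 1  ⊔preds=⊤  new=⊤  stable

Least fixpoint reached:
  node 0: ⊤
  node 1: ⊤
  node 2: ⊤
  node 3: −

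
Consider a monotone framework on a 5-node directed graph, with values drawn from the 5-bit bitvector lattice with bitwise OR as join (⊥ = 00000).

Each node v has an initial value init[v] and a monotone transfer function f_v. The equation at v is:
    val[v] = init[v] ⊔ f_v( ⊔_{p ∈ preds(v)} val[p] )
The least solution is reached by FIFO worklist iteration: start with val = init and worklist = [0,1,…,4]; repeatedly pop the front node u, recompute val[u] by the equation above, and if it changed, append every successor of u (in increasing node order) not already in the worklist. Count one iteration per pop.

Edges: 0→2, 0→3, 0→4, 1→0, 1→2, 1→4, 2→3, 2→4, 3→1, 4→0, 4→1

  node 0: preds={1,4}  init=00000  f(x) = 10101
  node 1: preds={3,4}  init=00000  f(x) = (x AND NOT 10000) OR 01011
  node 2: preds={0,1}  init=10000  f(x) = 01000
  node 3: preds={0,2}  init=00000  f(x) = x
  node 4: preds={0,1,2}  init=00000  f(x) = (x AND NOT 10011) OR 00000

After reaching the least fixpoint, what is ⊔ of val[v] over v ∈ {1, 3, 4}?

11111

Trace (10 dequeues):
  [1] u=0 | in 00000 | out 10101 | prev 00000 | push {}
  [2] u=1 | in 00000 | out 01011 | prev 00000 | push {0}
  [3] u=2 | in 11111 | out 11000 | prev 10000 | push {}
  [4] u=3 | in 11101 | out 11101 | prev 00000 | push {1}
  [5] u=4 | in 11111 | out 01100 | prev 00000 | push {}
  [6] u=0 | in 01111 | out 10101 | ==
  [7] u=1 | in 11101 | out 01111 | prev 01011 | push {0,2,4}
  [8] u=0 | in 01111 | out 10101 | ==
  [9] u=2 | in 11111 | out 11000 | ==
  [10] u=4 | in 11111 | out 01100 | ==

Converged values:
  [0] 10101
  [1] 01111
  [2] 11000
  [3] 11101
  [4] 01100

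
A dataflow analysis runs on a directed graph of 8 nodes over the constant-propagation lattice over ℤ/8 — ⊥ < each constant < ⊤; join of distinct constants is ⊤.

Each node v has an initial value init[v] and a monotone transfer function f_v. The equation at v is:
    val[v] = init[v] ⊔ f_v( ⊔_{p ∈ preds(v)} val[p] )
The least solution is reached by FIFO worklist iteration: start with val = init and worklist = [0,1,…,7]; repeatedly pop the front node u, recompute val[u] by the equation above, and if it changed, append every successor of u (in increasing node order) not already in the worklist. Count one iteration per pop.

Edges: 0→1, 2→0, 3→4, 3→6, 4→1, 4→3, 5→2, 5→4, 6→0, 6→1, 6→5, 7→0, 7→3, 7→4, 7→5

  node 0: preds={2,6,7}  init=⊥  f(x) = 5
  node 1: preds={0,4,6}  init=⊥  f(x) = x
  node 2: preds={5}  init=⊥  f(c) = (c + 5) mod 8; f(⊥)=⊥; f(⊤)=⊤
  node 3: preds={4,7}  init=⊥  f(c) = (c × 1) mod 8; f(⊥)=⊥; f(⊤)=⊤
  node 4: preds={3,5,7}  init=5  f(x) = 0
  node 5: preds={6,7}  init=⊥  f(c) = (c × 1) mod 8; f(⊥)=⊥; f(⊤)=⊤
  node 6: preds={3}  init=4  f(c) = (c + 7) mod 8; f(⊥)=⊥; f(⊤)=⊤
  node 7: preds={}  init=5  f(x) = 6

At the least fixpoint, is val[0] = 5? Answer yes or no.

Worklist (18 pops):
  #1 pop 0: in=⊤ → 5 (was ⊥); enqueue []
  #2 pop 1: in=⊤ → ⊤ (was ⊥); enqueue []
  #3 pop 2: in=⊥ → ⊥ (no change)
  #4 pop 3: in=5 → 5 (was ⊥); enqueue []
  #5 pop 4: in=5 → ⊤ (was 5); enqueue [1,3]
  #6 pop 5: in=⊤ → ⊤ (was ⊥); enqueue [2,4]
  #7 pop 6: in=5 → 4 (no change)
  #8 pop 7: in=⊥ → ⊤ (was 5); enqueue [0,5]
  #9 pop 1: in=⊤ → ⊤ (no change)
  #10 pop 3: in=⊤ → ⊤ (was 5); enqueue [6]
  #11 pop 2: in=⊤ → ⊤ (was ⊥); enqueue []
  #12 pop 4: in=⊤ → ⊤ (no change)
  #13 pop 0: in=⊤ → 5 (no change)
  #14 pop 5: in=⊤ → ⊤ (no change)
  #15 pop 6: in=⊤ → ⊤ (was 4); enqueue [0,1,5]
  #16 pop 0: in=⊤ → 5 (no change)
  #17 pop 1: in=⊤ → ⊤ (no change)
  #18 pop 5: in=⊤ → ⊤ (no change)

Fixpoint:
  val[0] = 5
  val[1] = ⊤
  val[2] = ⊤
  val[3] = ⊤
  val[4] = ⊤
  val[5] = ⊤
  val[6] = ⊤
  val[7] = ⊤

yes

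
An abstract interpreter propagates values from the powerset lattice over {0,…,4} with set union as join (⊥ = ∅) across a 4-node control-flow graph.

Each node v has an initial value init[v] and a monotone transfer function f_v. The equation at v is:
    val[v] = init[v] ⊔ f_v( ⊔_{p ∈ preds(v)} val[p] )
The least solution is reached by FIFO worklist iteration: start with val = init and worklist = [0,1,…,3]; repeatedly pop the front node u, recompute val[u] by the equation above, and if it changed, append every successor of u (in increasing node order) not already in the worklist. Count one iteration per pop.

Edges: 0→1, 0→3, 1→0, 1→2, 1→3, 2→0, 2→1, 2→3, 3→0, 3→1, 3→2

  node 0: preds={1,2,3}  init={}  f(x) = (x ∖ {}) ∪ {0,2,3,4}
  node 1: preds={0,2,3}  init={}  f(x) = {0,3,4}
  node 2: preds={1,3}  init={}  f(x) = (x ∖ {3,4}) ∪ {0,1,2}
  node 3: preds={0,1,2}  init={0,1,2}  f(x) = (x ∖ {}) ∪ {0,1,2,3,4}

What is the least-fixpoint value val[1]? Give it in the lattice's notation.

Worklist (7 pops):
  #1 pop 0: in={0,1,2} → {0,1,2,3,4} (was {}); enqueue []
  #2 pop 1: in={0,1,2,3,4} → {0,3,4} (was {}); enqueue [0]
  #3 pop 2: in={0,1,2,3,4} → {0,1,2} (was {}); enqueue [1]
  #4 pop 3: in={0,1,2,3,4} → {0,1,2,3,4} (was {0,1,2}); enqueue [2]
  #5 pop 0: in={0,1,2,3,4} → {0,1,2,3,4} (no change)
  #6 pop 1: in={0,1,2,3,4} → {0,3,4} (no change)
  #7 pop 2: in={0,1,2,3,4} → {0,1,2} (no change)

Fixpoint:
  val[0] = {0,1,2,3,4}
  val[1] = {0,3,4}
  val[2] = {0,1,2}
  val[3] = {0,1,2,3,4}

{0,3,4}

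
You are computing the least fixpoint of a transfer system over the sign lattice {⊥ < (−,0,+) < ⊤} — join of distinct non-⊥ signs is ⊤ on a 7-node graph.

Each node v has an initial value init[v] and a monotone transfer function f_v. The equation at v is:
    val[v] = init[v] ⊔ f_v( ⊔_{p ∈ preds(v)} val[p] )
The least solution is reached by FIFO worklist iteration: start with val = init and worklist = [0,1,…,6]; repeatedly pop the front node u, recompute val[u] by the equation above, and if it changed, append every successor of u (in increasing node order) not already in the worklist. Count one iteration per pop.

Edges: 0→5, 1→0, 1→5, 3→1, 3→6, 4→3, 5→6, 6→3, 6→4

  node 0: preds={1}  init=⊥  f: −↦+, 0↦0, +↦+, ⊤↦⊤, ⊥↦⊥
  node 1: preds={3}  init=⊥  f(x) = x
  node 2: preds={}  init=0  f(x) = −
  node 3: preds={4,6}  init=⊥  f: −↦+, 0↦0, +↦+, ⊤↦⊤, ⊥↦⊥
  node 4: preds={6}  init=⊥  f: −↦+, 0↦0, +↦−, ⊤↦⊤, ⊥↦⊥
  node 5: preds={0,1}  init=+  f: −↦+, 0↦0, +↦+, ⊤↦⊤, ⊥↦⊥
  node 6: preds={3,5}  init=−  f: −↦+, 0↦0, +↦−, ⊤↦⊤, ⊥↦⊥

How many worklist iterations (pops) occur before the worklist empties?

Trace (19 dequeues):
  [1] u=0 | in ⊥ | out ⊥ | ==
  [2] u=1 | in ⊥ | out ⊥ | ==
  [3] u=2 | in ⊥ | out ⊤ | prev 0 | push {}
  [4] u=3 | in − | out + | prev ⊥ | push {1}
  [5] u=4 | in − | out + | prev ⊥ | push {3}
  [6] u=5 | in ⊥ | out + | ==
  [7] u=6 | in + | out − | ==
  [8] u=1 | in + | out + | prev ⊥ | push {0,5}
  [9] u=3 | in ⊤ | out ⊤ | prev + | push {1,6}
  [10] u=0 | in + | out + | prev ⊥ | push {}
  [11] u=5 | in + | out + | ==
  [12] u=1 | in ⊤ | out ⊤ | prev + | push {0,5}
  [13] u=6 | in ⊤ | out ⊤ | prev − | push {3,4}
  [14] u=0 | in ⊤ | out ⊤ | prev + | push {}
  [15] u=5 | in ⊤ | out ⊤ | prev + | push {6}
  [16] u=3 | in ⊤ | out ⊤ | ==
  [17] u=4 | in ⊤ | out ⊤ | prev + | push {3}
  [18] u=6 | in ⊤ | out ⊤ | ==
  [19] u=3 | in ⊤ | out ⊤ | ==

Converged values:
  [0] ⊤
  [1] ⊤
  [2] ⊤
  [3] ⊤
  [4] ⊤
  [5] ⊤
  [6] ⊤

19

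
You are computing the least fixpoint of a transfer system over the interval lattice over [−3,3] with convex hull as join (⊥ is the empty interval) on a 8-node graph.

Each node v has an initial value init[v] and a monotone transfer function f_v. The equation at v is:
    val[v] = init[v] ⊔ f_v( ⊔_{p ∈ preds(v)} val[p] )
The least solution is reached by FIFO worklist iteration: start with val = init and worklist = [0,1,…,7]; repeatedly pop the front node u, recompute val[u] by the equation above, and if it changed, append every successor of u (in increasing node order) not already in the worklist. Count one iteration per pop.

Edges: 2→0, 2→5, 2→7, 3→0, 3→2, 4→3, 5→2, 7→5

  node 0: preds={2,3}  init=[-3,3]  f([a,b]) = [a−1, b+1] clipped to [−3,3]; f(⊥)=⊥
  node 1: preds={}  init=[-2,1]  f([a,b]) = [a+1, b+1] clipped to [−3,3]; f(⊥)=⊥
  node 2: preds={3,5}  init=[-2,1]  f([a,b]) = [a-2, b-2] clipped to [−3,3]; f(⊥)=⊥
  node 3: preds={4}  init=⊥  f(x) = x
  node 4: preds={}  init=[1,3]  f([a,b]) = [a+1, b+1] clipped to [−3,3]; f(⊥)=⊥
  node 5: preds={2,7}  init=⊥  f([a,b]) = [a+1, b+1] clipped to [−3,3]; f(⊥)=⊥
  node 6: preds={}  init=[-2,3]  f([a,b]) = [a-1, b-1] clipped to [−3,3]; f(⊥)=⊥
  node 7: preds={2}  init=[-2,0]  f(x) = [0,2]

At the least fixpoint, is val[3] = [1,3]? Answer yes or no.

Iteration log — 14 steps:
  step 1. node 0  ⊔preds=[-2,1]  new=[-3,3]  stable
  step 2. node 1  ⊔preds=⊥  new=[-2,1]  stable
  step 3. node 2  ⊔preds=⊥  new=[-2,1]  stable
  step 4. node 3  ⊔preds=[1,3]  new=[1,3]  old=⊥  +wl: 0,2
  step 5. node 4  ⊔preds=⊥  new=[1,3]  stable
  step 6. node 5  ⊔preds=[-2,1]  new=[-1,2]  old=⊥  +wl: 
  step 7. node 6  ⊔preds=⊥  new=[-2,3]  stable
  step 8. node 7  ⊔preds=[-2,1]  new=[-2,2]  old=[-2,0]  +wl: 5
  step 9. node 0  ⊔preds=[-2,3]  new=[-3,3]  stable
  step 10. node 2  ⊔preds=[-1,3]  new=[-3,1]  old=[-2,1]  +wl: 0,7
  step 11. node 5  ⊔preds=[-3,2]  new=[-2,3]  old=[-1,2]  +wl: 2
  step 12. node 0  ⊔preds=[-3,3]  new=[-3,3]  stable
  step 13. node 7  ⊔preds=[-3,1]  new=[-2,2]  stable
  step 14. node 2  ⊔preds=[-2,3]  new=[-3,1]  stable

Least fixpoint reached:
  node 0: [-3,3]
  node 1: [-2,1]
  node 2: [-3,1]
  node 3: [1,3]
  node 4: [1,3]
  node 5: [-2,3]
  node 6: [-2,3]
  node 7: [-2,2]

yes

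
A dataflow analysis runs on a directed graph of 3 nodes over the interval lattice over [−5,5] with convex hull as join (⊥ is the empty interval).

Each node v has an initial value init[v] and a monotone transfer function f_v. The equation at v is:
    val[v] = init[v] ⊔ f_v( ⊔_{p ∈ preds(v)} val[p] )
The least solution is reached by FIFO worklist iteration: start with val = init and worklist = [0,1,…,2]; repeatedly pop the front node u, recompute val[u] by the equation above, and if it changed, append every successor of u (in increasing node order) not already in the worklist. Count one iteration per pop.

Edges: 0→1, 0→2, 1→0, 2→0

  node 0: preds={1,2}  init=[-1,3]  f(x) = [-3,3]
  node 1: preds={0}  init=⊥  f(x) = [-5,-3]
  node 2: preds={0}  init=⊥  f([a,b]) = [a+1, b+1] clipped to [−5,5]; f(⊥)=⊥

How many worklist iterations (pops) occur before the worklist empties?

4

Iteration log — 4 steps:
  step 1. node 0  ⊔preds=⊥  new=[-3,3]  old=[-1,3]  +wl: 
  step 2. node 1  ⊔preds=[-3,3]  new=[-5,-3]  old=⊥  +wl: 0
  step 3. node 2  ⊔preds=[-3,3]  new=[-2,4]  old=⊥  +wl: 
  step 4. node 0  ⊔preds=[-5,4]  new=[-3,3]  stable

Least fixpoint reached:
  node 0: [-3,3]
  node 1: [-5,-3]
  node 2: [-2,4]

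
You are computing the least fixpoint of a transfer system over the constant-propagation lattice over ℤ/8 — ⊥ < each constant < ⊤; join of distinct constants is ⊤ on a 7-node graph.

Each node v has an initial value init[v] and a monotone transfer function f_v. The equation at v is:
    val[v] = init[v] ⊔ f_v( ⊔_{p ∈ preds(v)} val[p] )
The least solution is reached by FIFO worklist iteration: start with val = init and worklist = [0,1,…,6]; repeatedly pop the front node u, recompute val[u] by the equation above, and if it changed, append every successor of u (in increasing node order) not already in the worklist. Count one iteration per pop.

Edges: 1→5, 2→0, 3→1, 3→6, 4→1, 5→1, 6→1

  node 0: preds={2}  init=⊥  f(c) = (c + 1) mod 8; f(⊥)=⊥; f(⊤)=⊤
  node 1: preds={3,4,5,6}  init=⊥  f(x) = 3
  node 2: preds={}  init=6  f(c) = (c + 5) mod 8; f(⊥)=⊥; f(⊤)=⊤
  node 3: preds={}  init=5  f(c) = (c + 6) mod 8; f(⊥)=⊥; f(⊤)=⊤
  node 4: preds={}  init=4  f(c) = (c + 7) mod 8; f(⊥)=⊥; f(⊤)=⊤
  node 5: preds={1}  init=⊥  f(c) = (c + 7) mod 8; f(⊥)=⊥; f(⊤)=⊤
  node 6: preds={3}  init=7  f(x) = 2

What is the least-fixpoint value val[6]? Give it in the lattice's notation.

⊤

Iteration log — 8 steps:
  step 1. node 0  ⊔preds=6  new=7  old=⊥  +wl: 
  step 2. node 1  ⊔preds=⊤  new=3  old=⊥  +wl: 
  step 3. node 2  ⊔preds=⊥  new=6  stable
  step 4. node 3  ⊔preds=⊥  new=5  stable
  step 5. node 4  ⊔preds=⊥  new=4  stable
  step 6. node 5  ⊔preds=3  new=2  old=⊥  +wl: 1
  step 7. node 6  ⊔preds=5  new=⊤  old=7  +wl: 
  step 8. node 1  ⊔preds=⊤  new=3  stable

Least fixpoint reached:
  node 0: 7
  node 1: 3
  node 2: 6
  node 3: 5
  node 4: 4
  node 5: 2
  node 6: ⊤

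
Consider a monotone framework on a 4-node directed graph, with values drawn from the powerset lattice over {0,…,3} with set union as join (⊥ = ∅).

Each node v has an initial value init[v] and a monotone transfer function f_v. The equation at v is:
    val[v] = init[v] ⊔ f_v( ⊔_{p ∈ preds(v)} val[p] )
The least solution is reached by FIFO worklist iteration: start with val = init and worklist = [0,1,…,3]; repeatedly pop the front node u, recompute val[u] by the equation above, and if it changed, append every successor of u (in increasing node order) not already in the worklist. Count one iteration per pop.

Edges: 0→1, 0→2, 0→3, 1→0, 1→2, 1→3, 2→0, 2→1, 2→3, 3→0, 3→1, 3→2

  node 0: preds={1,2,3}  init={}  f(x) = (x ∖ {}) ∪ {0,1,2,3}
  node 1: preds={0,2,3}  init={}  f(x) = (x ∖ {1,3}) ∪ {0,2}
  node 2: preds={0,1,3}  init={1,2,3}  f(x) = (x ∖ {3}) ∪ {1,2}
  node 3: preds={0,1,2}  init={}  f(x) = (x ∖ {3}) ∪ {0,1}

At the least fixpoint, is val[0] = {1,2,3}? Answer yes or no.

no

Trace (7 dequeues):
  [1] u=0 | in {1,2,3} | out {0,1,2,3} | prev {} | push {}
  [2] u=1 | in {0,1,2,3} | out {0,2} | prev {} | push {0}
  [3] u=2 | in {0,1,2,3} | out {0,1,2,3} | prev {1,2,3} | push {1}
  [4] u=3 | in {0,1,2,3} | out {0,1,2} | prev {} | push {2}
  [5] u=0 | in {0,1,2,3} | out {0,1,2,3} | ==
  [6] u=1 | in {0,1,2,3} | out {0,2} | ==
  [7] u=2 | in {0,1,2,3} | out {0,1,2,3} | ==

Converged values:
  [0] {0,1,2,3}
  [1] {0,2}
  [2] {0,1,2,3}
  [3] {0,1,2}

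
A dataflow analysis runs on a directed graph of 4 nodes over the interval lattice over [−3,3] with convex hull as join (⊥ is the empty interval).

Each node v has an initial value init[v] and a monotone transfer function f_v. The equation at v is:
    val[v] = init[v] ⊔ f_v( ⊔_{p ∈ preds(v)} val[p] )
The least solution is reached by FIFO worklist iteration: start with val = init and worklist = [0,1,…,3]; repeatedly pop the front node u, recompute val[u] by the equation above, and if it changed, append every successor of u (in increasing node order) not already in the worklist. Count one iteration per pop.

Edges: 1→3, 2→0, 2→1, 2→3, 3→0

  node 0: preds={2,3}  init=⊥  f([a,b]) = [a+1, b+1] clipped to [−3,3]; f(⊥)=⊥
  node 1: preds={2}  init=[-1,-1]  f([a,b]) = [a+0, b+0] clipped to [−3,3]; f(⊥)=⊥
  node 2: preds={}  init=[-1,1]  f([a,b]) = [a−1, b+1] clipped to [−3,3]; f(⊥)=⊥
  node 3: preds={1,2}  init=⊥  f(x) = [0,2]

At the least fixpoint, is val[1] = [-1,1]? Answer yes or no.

yes

Worklist (5 pops):
  #1 pop 0: in=[-1,1] → [0,2] (was ⊥); enqueue []
  #2 pop 1: in=[-1,1] → [-1,1] (was [-1,-1]); enqueue []
  #3 pop 2: in=⊥ → [-1,1] (no change)
  #4 pop 3: in=[-1,1] → [0,2] (was ⊥); enqueue [0]
  #5 pop 0: in=[-1,2] → [0,3] (was [0,2]); enqueue []

Fixpoint:
  val[0] = [0,3]
  val[1] = [-1,1]
  val[2] = [-1,1]
  val[3] = [0,2]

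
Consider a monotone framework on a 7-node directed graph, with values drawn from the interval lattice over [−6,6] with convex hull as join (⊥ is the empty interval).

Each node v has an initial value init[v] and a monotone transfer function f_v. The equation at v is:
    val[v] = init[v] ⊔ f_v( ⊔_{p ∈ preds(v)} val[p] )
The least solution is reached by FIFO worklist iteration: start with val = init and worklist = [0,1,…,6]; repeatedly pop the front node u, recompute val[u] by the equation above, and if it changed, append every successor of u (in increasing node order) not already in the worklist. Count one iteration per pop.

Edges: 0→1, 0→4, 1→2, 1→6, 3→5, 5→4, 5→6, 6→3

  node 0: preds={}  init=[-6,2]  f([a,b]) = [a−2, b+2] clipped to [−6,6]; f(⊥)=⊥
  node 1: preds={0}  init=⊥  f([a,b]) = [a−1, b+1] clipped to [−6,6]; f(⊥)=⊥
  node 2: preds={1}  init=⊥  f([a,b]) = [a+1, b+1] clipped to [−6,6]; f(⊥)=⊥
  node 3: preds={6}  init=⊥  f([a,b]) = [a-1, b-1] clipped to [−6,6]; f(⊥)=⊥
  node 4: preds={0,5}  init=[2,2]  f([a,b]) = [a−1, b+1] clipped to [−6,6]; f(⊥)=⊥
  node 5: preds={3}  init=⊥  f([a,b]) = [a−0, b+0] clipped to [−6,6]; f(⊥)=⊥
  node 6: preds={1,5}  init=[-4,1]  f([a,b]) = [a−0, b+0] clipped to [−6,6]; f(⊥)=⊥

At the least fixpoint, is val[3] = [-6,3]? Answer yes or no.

Iteration log — 12 steps:
  step 1. node 0  ⊔preds=⊥  new=[-6,2]  stable
  step 2. node 1  ⊔preds=[-6,2]  new=[-6,3]  old=⊥  +wl: 
  step 3. node 2  ⊔preds=[-6,3]  new=[-5,4]  old=⊥  +wl: 
  step 4. node 3  ⊔preds=[-4,1]  new=[-5,0]  old=⊥  +wl: 
  step 5. node 4  ⊔preds=[-6,2]  new=[-6,3]  old=[2,2]  +wl: 
  step 6. node 5  ⊔preds=[-5,0]  new=[-5,0]  old=⊥  +wl: 4
  step 7. node 6  ⊔preds=[-6,3]  new=[-6,3]  old=[-4,1]  +wl: 3
  step 8. node 4  ⊔preds=[-6,2]  new=[-6,3]  stable
  step 9. node 3  ⊔preds=[-6,3]  new=[-6,2]  old=[-5,0]  +wl: 5
  step 10. node 5  ⊔preds=[-6,2]  new=[-6,2]  old=[-5,0]  +wl: 4,6
  step 11. node 4  ⊔preds=[-6,2]  new=[-6,3]  stable
  step 12. node 6  ⊔preds=[-6,3]  new=[-6,3]  stable

Least fixpoint reached:
  node 0: [-6,2]
  node 1: [-6,3]
  node 2: [-5,4]
  node 3: [-6,2]
  node 4: [-6,3]
  node 5: [-6,2]
  node 6: [-6,3]

no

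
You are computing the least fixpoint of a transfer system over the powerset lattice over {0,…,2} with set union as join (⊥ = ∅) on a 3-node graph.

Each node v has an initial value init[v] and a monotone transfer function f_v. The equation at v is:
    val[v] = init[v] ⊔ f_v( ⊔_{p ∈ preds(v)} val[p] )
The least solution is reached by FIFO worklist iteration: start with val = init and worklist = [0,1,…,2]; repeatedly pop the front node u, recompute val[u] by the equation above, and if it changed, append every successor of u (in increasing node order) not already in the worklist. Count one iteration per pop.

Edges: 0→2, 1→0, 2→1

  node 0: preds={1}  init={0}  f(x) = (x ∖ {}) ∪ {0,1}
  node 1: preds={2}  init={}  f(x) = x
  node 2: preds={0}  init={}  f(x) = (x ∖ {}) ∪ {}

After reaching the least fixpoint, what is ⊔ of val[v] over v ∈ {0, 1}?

{0,1}

Worklist (5 pops):
  #1 pop 0: in={} → {0,1} (was {0}); enqueue []
  #2 pop 1: in={} → {} (no change)
  #3 pop 2: in={0,1} → {0,1} (was {}); enqueue [1]
  #4 pop 1: in={0,1} → {0,1} (was {}); enqueue [0]
  #5 pop 0: in={0,1} → {0,1} (no change)

Fixpoint:
  val[0] = {0,1}
  val[1] = {0,1}
  val[2] = {0,1}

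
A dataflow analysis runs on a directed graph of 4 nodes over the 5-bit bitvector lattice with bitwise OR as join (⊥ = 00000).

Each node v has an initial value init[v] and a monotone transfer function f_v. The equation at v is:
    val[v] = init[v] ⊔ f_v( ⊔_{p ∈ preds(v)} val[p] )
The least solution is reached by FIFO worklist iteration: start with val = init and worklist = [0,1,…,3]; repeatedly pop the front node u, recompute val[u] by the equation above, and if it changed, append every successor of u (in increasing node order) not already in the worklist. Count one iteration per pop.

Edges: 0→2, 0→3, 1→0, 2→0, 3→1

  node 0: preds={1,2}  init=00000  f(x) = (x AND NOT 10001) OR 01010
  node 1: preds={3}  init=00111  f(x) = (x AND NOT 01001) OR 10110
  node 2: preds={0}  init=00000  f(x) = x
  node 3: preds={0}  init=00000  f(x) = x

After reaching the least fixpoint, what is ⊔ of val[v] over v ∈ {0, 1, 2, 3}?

11111

Worklist (6 pops):
  #1 pop 0: in=00111 → 01110 (was 00000); enqueue []
  #2 pop 1: in=00000 → 10111 (was 00111); enqueue [0]
  #3 pop 2: in=01110 → 01110 (was 00000); enqueue []
  #4 pop 3: in=01110 → 01110 (was 00000); enqueue [1]
  #5 pop 0: in=11111 → 01110 (no change)
  #6 pop 1: in=01110 → 10111 (no change)

Fixpoint:
  val[0] = 01110
  val[1] = 10111
  val[2] = 01110
  val[3] = 01110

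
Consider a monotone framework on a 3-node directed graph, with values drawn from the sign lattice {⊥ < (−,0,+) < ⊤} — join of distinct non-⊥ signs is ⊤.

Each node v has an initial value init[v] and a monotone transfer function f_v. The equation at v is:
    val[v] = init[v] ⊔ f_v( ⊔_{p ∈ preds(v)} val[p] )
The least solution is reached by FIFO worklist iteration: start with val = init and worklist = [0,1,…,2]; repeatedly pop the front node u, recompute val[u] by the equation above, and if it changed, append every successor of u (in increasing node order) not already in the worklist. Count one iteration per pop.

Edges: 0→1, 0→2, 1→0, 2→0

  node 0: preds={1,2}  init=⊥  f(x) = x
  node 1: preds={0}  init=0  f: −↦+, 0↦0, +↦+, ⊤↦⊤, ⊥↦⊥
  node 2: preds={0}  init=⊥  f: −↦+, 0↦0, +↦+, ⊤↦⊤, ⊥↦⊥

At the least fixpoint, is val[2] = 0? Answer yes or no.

Trace (4 dequeues):
  [1] u=0 | in 0 | out 0 | prev ⊥ | push {}
  [2] u=1 | in 0 | out 0 | ==
  [3] u=2 | in 0 | out 0 | prev ⊥ | push {0}
  [4] u=0 | in 0 | out 0 | ==

Converged values:
  [0] 0
  [1] 0
  [2] 0

yes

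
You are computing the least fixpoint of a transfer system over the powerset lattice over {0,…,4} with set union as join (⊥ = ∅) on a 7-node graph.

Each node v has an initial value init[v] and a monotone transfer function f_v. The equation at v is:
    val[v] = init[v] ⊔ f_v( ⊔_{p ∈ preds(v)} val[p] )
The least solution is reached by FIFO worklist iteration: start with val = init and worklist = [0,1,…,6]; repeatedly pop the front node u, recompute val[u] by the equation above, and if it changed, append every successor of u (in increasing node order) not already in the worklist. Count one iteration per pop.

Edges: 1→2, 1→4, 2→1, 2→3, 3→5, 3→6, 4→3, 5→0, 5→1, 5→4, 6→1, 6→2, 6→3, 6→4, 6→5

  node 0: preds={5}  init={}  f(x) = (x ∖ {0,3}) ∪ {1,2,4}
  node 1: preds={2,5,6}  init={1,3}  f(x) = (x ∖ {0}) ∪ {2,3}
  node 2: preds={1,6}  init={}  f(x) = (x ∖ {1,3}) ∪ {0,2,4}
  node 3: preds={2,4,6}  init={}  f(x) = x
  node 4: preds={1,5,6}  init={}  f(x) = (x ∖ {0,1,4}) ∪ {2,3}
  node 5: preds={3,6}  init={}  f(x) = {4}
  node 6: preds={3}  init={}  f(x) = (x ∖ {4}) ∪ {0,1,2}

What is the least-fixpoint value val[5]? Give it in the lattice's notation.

Iteration log — 19 steps:
  step 1. node 0  ⊔preds={}  new={1,2,4}  old={}  +wl: 
  step 2. node 1  ⊔preds={}  new={1,2,3}  old={1,3}  +wl: 
  step 3. node 2  ⊔preds={1,2,3}  new={0,2,4}  old={}  +wl: 1
  step 4. node 3  ⊔preds={0,2,4}  new={0,2,4}  old={}  +wl: 
  step 5. node 4  ⊔preds={1,2,3}  new={2,3}  old={}  +wl: 3
  step 6. node 5  ⊔preds={0,2,4}  new={4}  old={}  +wl: 0,4
  step 7. node 6  ⊔preds={0,2,4}  new={0,1,2}  old={}  +wl: 2,5
  step 8. node 1  ⊔preds={0,1,2,4}  new={1,2,3,4}  old={1,2,3}  +wl: 
  step 9. node 3  ⊔preds={0,1,2,3,4}  new={0,1,2,3,4}  old={0,2,4}  +wl: 6
  step 10. node 0  ⊔preds={4}  new={1,2,4}  stable
  step 11. node 4  ⊔preds={0,1,2,3,4}  new={2,3}  stable
  step 12. node 2  ⊔preds={0,1,2,3,4}  new={0,2,4}  stable
  step 13. node 5  ⊔preds={0,1,2,3,4}  new={4}  stable
  step 14. node 6  ⊔preds={0,1,2,3,4}  new={0,1,2,3}  old={0,1,2}  +wl: 1,2,3,4,5
  step 15. node 1  ⊔preds={0,1,2,3,4}  new={1,2,3,4}  stable
  step 16. node 2  ⊔preds={0,1,2,3,4}  new={0,2,4}  stable
  step 17. node 3  ⊔preds={0,1,2,3,4}  new={0,1,2,3,4}  stable
  step 18. node 4  ⊔preds={0,1,2,3,4}  new={2,3}  stable
  step 19. node 5  ⊔preds={0,1,2,3,4}  new={4}  stable

Least fixpoint reached:
  node 0: {1,2,4}
  node 1: {1,2,3,4}
  node 2: {0,2,4}
  node 3: {0,1,2,3,4}
  node 4: {2,3}
  node 5: {4}
  node 6: {0,1,2,3}

{4}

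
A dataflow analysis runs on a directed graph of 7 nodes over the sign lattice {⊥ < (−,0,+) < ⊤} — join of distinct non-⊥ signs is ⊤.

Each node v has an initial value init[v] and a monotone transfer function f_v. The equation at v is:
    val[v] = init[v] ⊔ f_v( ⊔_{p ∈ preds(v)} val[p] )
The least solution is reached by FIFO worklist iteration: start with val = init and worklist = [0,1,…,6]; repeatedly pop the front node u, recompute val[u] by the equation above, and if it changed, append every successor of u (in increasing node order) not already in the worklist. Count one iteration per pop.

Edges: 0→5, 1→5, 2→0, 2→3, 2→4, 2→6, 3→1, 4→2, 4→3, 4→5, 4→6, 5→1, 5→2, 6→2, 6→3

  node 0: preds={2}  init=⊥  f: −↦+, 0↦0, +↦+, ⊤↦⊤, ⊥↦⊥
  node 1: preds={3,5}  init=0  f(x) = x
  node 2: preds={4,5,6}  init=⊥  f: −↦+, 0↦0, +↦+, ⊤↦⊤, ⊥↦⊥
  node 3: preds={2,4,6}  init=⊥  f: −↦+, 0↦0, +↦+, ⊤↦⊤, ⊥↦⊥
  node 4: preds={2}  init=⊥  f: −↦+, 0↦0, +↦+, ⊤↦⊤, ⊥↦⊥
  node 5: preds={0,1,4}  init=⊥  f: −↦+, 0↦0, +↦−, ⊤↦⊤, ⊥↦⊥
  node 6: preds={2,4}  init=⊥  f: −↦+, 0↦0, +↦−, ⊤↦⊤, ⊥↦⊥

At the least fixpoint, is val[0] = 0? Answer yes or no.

yes

Iteration log — 17 steps:
  step 1. node 0  ⊔preds=⊥  new=⊥  stable
  step 2. node 1  ⊔preds=⊥  new=0  stable
  step 3. node 2  ⊔preds=⊥  new=⊥  stable
  step 4. node 3  ⊔preds=⊥  new=⊥  stable
  step 5. node 4  ⊔preds=⊥  new=⊥  stable
  step 6. node 5  ⊔preds=0  new=0  old=⊥  +wl: 1,2
  step 7. node 6  ⊔preds=⊥  new=⊥  stable
  step 8. node 1  ⊔preds=0  new=0  stable
  step 9. node 2  ⊔preds=0  new=0  old=⊥  +wl: 0,3,4,6
  step 10. node 0  ⊔preds=0  new=0  old=⊥  +wl: 5
  step 11. node 3  ⊔preds=0  new=0  old=⊥  +wl: 1
  step 12. node 4  ⊔preds=0  new=0  old=⊥  +wl: 2,3
  step 13. node 6  ⊔preds=0  new=0  old=⊥  +wl: 
  step 14. node 5  ⊔preds=0  new=0  stable
  step 15. node 1  ⊔preds=0  new=0  stable
  step 16. node 2  ⊔preds=0  new=0  stable
  step 17. node 3  ⊔preds=0  new=0  stable

Least fixpoint reached:
  node 0: 0
  node 1: 0
  node 2: 0
  node 3: 0
  node 4: 0
  node 5: 0
  node 6: 0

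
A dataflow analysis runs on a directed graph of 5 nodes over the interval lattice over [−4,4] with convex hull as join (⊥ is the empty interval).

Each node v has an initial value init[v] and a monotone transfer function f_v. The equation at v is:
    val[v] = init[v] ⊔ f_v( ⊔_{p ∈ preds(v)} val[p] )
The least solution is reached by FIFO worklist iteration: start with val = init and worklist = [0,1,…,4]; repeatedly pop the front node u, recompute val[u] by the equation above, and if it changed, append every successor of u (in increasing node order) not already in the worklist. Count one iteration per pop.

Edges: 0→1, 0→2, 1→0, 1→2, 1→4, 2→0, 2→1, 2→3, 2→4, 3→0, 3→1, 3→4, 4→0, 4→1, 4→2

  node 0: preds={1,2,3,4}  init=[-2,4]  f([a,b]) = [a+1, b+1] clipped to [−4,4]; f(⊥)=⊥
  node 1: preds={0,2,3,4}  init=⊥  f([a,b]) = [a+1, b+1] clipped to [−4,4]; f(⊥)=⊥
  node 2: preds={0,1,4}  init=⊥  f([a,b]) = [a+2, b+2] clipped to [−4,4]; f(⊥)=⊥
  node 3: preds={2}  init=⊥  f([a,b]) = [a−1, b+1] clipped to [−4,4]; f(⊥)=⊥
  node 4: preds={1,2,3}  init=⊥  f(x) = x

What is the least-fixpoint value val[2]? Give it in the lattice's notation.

[0,4]

Iteration log — 8 steps:
  step 1. node 0  ⊔preds=⊥  new=[-2,4]  stable
  step 2. node 1  ⊔preds=[-2,4]  new=[-1,4]  old=⊥  +wl: 0
  step 3. node 2  ⊔preds=[-2,4]  new=[0,4]  old=⊥  +wl: 1
  step 4. node 3  ⊔preds=[0,4]  new=[-1,4]  old=⊥  +wl: 
  step 5. node 4  ⊔preds=[-1,4]  new=[-1,4]  old=⊥  +wl: 2
  step 6. node 0  ⊔preds=[-1,4]  new=[-2,4]  stable
  step 7. node 1  ⊔preds=[-2,4]  new=[-1,4]  stable
  step 8. node 2  ⊔preds=[-2,4]  new=[0,4]  stable

Least fixpoint reached:
  node 0: [-2,4]
  node 1: [-1,4]
  node 2: [0,4]
  node 3: [-1,4]
  node 4: [-1,4]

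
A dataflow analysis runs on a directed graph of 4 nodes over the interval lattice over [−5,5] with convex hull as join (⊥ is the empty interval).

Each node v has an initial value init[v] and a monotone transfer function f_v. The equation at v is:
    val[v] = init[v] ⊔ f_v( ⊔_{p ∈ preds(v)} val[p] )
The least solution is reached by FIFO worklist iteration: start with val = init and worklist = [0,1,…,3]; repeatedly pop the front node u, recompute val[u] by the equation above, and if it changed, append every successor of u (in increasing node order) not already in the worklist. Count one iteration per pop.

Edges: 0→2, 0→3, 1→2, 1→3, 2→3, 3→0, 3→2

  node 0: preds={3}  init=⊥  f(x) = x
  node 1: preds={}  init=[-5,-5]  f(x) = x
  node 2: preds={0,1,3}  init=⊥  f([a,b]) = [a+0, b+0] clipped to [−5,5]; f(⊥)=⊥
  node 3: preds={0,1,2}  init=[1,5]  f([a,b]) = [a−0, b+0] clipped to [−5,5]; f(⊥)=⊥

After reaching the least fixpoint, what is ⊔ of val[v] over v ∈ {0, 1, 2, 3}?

Trace (7 dequeues):
  [1] u=0 | in [1,5] | out [1,5] | prev ⊥ | push {}
  [2] u=1 | in ⊥ | out [-5,-5] | ==
  [3] u=2 | in [-5,5] | out [-5,5] | prev ⊥ | push {}
  [4] u=3 | in [-5,5] | out [-5,5] | prev [1,5] | push {0,2}
  [5] u=0 | in [-5,5] | out [-5,5] | prev [1,5] | push {3}
  [6] u=2 | in [-5,5] | out [-5,5] | ==
  [7] u=3 | in [-5,5] | out [-5,5] | ==

Converged values:
  [0] [-5,5]
  [1] [-5,-5]
  [2] [-5,5]
  [3] [-5,5]

[-5,5]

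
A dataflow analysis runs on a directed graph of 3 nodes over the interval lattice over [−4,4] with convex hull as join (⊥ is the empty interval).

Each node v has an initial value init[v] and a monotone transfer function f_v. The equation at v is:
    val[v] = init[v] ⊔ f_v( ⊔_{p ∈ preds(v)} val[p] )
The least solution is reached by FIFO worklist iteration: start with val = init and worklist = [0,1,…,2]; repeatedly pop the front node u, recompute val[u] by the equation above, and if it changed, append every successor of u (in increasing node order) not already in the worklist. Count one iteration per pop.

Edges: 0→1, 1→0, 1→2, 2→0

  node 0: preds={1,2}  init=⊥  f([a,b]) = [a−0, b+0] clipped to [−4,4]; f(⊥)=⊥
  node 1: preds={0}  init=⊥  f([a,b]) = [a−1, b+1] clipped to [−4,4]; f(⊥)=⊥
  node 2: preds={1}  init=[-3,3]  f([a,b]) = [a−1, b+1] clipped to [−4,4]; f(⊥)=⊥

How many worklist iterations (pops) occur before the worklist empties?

Worklist (5 pops):
  #1 pop 0: in=[-3,3] → [-3,3] (was ⊥); enqueue []
  #2 pop 1: in=[-3,3] → [-4,4] (was ⊥); enqueue [0]
  #3 pop 2: in=[-4,4] → [-4,4] (was [-3,3]); enqueue []
  #4 pop 0: in=[-4,4] → [-4,4] (was [-3,3]); enqueue [1]
  #5 pop 1: in=[-4,4] → [-4,4] (no change)

Fixpoint:
  val[0] = [-4,4]
  val[1] = [-4,4]
  val[2] = [-4,4]

5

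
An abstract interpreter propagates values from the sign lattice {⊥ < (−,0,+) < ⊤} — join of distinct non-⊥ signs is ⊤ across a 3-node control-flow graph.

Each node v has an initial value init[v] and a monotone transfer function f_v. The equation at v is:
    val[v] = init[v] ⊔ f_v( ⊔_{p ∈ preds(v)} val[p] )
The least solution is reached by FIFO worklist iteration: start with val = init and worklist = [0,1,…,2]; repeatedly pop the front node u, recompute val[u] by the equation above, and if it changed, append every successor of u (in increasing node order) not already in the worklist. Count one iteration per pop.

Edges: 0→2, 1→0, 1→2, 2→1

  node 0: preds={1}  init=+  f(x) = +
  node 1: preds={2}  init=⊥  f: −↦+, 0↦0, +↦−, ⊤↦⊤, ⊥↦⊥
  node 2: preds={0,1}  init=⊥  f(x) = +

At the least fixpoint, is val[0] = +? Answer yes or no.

yes

Worklist (6 pops):
  #1 pop 0: in=⊥ → + (no change)
  #2 pop 1: in=⊥ → ⊥ (no change)
  #3 pop 2: in=+ → + (was ⊥); enqueue [1]
  #4 pop 1: in=+ → − (was ⊥); enqueue [0,2]
  #5 pop 0: in=− → + (no change)
  #6 pop 2: in=⊤ → + (no change)

Fixpoint:
  val[0] = +
  val[1] = −
  val[2] = +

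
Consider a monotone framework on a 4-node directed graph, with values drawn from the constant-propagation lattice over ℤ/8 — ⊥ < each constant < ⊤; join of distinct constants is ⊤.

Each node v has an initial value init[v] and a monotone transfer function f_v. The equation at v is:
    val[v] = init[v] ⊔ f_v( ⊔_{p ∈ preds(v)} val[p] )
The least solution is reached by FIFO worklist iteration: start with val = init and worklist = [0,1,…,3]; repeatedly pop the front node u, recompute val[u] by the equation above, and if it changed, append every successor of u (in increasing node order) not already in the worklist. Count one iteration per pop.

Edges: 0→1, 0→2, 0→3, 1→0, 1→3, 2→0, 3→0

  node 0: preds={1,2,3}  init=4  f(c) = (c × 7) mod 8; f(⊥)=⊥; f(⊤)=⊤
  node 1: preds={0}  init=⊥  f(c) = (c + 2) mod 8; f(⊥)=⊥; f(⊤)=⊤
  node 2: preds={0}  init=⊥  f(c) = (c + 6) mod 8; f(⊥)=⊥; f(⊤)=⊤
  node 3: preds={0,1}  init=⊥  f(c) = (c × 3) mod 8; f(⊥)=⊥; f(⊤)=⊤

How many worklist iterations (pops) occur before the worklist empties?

9

Iteration log — 9 steps:
  step 1. node 0  ⊔preds=⊥  new=4  stable
  step 2. node 1  ⊔preds=4  new=6  old=⊥  +wl: 0
  step 3. node 2  ⊔preds=4  new=2  old=⊥  +wl: 
  step 4. node 3  ⊔preds=⊤  new=⊤  old=⊥  +wl: 
  step 5. node 0  ⊔preds=⊤  new=⊤  old=4  +wl: 1,2,3
  step 6. node 1  ⊔preds=⊤  new=⊤  old=6  +wl: 0
  step 7. node 2  ⊔preds=⊤  new=⊤  old=2  +wl: 
  step 8. node 3  ⊔preds=⊤  new=⊤  stable
  step 9. node 0  ⊔preds=⊤  new=⊤  stable

Least fixpoint reached:
  node 0: ⊤
  node 1: ⊤
  node 2: ⊤
  node 3: ⊤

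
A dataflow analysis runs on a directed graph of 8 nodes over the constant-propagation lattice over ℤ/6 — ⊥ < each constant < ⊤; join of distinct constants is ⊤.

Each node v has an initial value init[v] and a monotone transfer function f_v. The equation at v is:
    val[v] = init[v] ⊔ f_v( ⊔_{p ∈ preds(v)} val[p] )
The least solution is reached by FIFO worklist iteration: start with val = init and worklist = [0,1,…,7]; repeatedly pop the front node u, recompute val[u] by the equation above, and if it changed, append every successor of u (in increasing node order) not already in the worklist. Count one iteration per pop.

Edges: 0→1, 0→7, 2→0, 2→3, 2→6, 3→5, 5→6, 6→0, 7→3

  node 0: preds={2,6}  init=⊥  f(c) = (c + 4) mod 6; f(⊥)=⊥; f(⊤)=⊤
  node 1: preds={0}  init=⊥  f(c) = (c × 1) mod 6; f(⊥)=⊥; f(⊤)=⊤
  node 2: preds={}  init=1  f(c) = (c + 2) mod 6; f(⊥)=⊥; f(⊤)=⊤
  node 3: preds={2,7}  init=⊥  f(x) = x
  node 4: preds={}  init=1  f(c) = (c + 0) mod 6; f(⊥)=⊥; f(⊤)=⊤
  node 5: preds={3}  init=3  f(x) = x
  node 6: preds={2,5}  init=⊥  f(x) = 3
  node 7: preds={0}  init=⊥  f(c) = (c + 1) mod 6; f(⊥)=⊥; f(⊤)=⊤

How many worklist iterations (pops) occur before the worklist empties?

14

Trace (14 dequeues):
  [1] u=0 | in 1 | out 5 | prev ⊥ | push {}
  [2] u=1 | in 5 | out 5 | prev ⊥ | push {}
  [3] u=2 | in ⊥ | out 1 | ==
  [4] u=3 | in 1 | out 1 | prev ⊥ | push {}
  [5] u=4 | in ⊥ | out 1 | ==
  [6] u=5 | in 1 | out ⊤ | prev 3 | push {}
  [7] u=6 | in ⊤ | out 3 | prev ⊥ | push {0}
  [8] u=7 | in 5 | out 0 | prev ⊥ | push {3}
  [9] u=0 | in ⊤ | out ⊤ | prev 5 | push {1,7}
  [10] u=3 | in ⊤ | out ⊤ | prev 1 | push {5}
  [11] u=1 | in ⊤ | out ⊤ | prev 5 | push {}
  [12] u=7 | in ⊤ | out ⊤ | prev 0 | push {3}
  [13] u=5 | in ⊤ | out ⊤ | ==
  [14] u=3 | in ⊤ | out ⊤ | ==

Converged values:
  [0] ⊤
  [1] ⊤
  [2] 1
  [3] ⊤
  [4] 1
  [5] ⊤
  [6] 3
  [7] ⊤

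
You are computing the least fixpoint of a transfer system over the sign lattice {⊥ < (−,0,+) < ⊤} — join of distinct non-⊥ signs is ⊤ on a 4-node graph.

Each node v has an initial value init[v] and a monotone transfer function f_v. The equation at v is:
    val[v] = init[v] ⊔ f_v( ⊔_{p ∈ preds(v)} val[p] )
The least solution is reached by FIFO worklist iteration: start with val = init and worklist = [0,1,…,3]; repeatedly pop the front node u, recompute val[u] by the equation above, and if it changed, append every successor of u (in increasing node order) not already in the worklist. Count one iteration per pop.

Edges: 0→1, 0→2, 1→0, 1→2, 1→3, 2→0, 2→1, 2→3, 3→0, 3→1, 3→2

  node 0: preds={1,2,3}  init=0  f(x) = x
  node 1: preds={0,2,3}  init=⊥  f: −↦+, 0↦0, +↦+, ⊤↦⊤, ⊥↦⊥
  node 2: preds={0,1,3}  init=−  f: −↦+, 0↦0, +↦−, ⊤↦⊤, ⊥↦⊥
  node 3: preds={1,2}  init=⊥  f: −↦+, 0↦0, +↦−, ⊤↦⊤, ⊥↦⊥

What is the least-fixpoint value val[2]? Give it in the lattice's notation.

Worklist (7 pops):
  #1 pop 0: in=− → ⊤ (was 0); enqueue []
  #2 pop 1: in=⊤ → ⊤ (was ⊥); enqueue [0]
  #3 pop 2: in=⊤ → ⊤ (was −); enqueue [1]
  #4 pop 3: in=⊤ → ⊤ (was ⊥); enqueue [2]
  #5 pop 0: in=⊤ → ⊤ (no change)
  #6 pop 1: in=⊤ → ⊤ (no change)
  #7 pop 2: in=⊤ → ⊤ (no change)

Fixpoint:
  val[0] = ⊤
  val[1] = ⊤
  val[2] = ⊤
  val[3] = ⊤

⊤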